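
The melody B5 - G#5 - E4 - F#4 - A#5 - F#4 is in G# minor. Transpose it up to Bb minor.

Db6 Bb5 Gb4 Ab4 C6 Ab4

G# minor to Bb minor up is a diminished third, so every note moves up by that interval.
B5 → Db6
G#5 → Bb5
E4 → Gb4
F#4 → Ab4
A#5 → C6
F#4 → Ab4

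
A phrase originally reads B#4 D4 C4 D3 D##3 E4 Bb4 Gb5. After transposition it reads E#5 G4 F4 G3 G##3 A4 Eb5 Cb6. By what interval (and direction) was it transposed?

up a perfect fourth

Take the first pair: B#4 → E#5. B to E spans 4 letter names, so the interval is some kind of fourth.
B#4 to E#5 is 5 semitones, which makes it a perfect fourth; the second version is higher, so the direction is up.
Checking another pair — Gb5 → Cb6 — gives the same interval.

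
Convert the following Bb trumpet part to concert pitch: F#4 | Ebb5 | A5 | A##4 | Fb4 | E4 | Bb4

The Bb trumpet sounds a major second below written, so transpose each written note down a major second.
F#4 → E4
Ebb5 → Dbb5
A5 → G5
A##4 → G##4
Fb4 → Ebb4
E4 → D4
Bb4 → Ab4

E4 Dbb5 G5 G##4 Ebb4 D4 Ab4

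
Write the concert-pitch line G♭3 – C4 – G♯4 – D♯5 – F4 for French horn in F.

Db4 G4 D#5 A#5 C5

The French horn in F sounds a perfect fifth below written, so the written part must be a perfect fifth above concert — transpose each note up.
Gb3 -> Db4
C4 -> G4
G#4 -> D#5
D#5 -> A#5
F4 -> C5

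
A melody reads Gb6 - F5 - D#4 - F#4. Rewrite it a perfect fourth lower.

Db6 C5 A#3 C#4

Gb6 to Db6
F5 to C5
D#4 to A#3
F#4 to C#4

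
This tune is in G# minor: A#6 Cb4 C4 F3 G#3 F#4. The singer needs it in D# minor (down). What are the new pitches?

E#6 Gb3 G3 C3 D#3 C#4

G# minor to D# minor down is a perfect fourth, so every note moves down by that interval.
A#6 to E#6
Cb4 to Gb3
C4 to G3
F3 to C3
G#3 to D#3
F#4 to C#4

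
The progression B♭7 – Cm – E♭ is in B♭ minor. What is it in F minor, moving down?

F7 Gm Bb

B♭ minor down to F minor is a perfect fourth; each chord root moves by that interval while the quality stays the same.
B♭7: root B♭ down a perfect fourth → F, giving F7.
Cm: root C down a perfect fourth → G, giving Gm.
E♭: root E♭ down a perfect fourth → Bb, giving Bb.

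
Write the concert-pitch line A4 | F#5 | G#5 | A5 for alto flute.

The alto flute sounds a perfect fourth below written, so the written part must be a perfect fourth above concert — transpose each note up.
A4 gives D5
F#5 gives B5
G#5 gives C#6
A5 gives D6

D5 B5 C#6 D6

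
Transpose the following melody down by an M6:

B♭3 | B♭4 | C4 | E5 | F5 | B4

Db3 Db4 Eb3 G4 Ab4 D4

Bb3: a sixth down reaches D, and 9 semitones makes it Db3.
Bb4 down a major sixth is Db4.
C4: a sixth down reaches E, and 9 semitones makes it Eb3.
A major sixth down from E5 gives G4.
F5 down a major sixth is Ab4.
B4 down a major sixth is D4.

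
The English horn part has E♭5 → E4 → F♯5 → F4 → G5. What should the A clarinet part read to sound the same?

Cb5 C4 D5 Db4 Eb5

First find concert pitch: the English horn sounds a perfect fifth below written, so E♭5 E4 F♯5 F4 G5 sounds Ab4 A3 B4 Bb3 C5.
Then write for A clarinet: it sounds a minor third below written, so the part must be a minor third above concert.
Ab4 → Cb5
A3 → C4
B4 → D5
Bb3 → Db4
C5 → Eb5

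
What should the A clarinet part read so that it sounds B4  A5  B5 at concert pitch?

D5 C6 D6

Written C4 sounds as A3 on the A clarinet, so concert pitches are written a minor third up.
B4 to D5
A5 to C6
B5 to D6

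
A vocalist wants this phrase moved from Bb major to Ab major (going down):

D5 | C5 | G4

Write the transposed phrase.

Bb major to Ab major down is a major second, so every note moves down by that interval.
D5 -> C5
C5 -> Bb4
G4 -> F4

C5 Bb4 F4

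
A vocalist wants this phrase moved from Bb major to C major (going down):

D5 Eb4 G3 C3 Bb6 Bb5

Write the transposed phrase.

E4 F3 A2 D2 C6 C5

Bb major to C major down is a minor seventh, so every note moves down by that interval.
D5 becomes E4
Eb4 becomes F3
G3 becomes A2
C3 becomes D2
Bb6 becomes C6
Bb5 becomes C5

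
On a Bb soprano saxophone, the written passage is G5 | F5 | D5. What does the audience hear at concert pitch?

F5 Eb5 C5

Written C4 on the Bb soprano saxophone sounds as Bb3, a major second lower; apply that shift to every note.
G5 to F5
F5 to Eb5
D5 to C5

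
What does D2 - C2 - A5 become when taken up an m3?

F2 Eb2 C6

D2 gives F2
C2 gives Eb2
A5 gives C6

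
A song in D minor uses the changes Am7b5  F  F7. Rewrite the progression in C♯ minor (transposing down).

G#m7b5 E E7

D minor down to C♯ minor is a minor second; each chord root moves by that interval while the quality stays the same.
Am7b5: root A down a minor second → G#, giving G#m7b5.
F: root F down a minor second → E, giving E.
F7: root F down a minor second → E, giving E7.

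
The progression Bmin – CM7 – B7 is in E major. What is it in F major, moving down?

E major down to F major is a major seventh; each chord root moves by that interval while the quality stays the same.
Bmin: root B down a major seventh → C, giving Cmin.
CM7: root C down a major seventh → Db, giving DbM7.
B7: root B down a major seventh → C, giving C7.

Cmin DbM7 C7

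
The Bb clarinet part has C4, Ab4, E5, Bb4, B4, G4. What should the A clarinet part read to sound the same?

First find concert pitch: the Bb clarinet sounds a major second below written, so C4 Ab4 E5 Bb4 B4 G4 sounds Bb3 Gb4 D5 Ab4 A4 F4.
Then write for A clarinet: it sounds a minor third below written, so the part must be a minor third above concert.
Bb3 → Db4
Gb4 → Bbb4
D5 → F5
Ab4 → Cb5
A4 → C5
F4 → Ab4

Db4 Bbb4 F5 Cb5 C5 Ab4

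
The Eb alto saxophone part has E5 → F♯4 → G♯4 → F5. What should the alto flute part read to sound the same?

First find concert pitch: the Eb alto saxophone sounds a major sixth below written, so E5 F♯4 G♯4 F5 sounds G4 A3 B3 Ab4.
Then write for alto flute: it sounds a perfect fourth below written, so the part must be a perfect fourth above concert.
G4 → C5
A3 → D4
B3 → E4
Ab4 → Db5

C5 D4 E4 Db5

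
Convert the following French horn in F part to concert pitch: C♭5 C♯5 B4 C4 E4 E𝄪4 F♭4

The French horn in F sounds a perfect fifth below written, so transpose each written note down a perfect fifth.
Cb5 to Fb4
C#5 to F#4
B4 to E4
C4 to F3
E4 to A3
E##4 to A##3
Fb4 to Bbb3

Fb4 F#4 E4 F3 A3 A##3 Bbb3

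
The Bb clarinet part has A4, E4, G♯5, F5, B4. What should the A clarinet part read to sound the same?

Bb4 F4 A5 Gb5 C5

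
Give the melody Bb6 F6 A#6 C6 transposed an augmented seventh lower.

Cbb6 Gbb5 Bb5 Dbb5

Bb6: a seventh down reaches C, and 12 semitones makes it Cbb6.
F6: a seventh down reaches G, and 12 semitones makes it Gbb5.
A#6 down an augmented seventh is Bb5.
An augmented seventh down from C6 gives Dbb5.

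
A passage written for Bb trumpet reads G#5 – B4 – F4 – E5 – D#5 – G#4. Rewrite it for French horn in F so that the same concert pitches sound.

C#6 E5 Bb4 A5 G#5 C#5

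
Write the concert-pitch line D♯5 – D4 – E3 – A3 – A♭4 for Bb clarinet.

The Bb clarinet sounds a major second below written, so the written part must be a major second above concert — transpose each note up.
D#5 -> E#5
D4 -> E4
E3 -> F#3
A3 -> B3
Ab4 -> Bb4

E#5 E4 F#3 B3 Bb4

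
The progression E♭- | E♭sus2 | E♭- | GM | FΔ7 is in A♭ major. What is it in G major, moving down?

D- Dsus2 D- F#M EΔ7

A♭ major down to G major is a minor second; each chord root moves by that interval while the quality stays the same.
E♭-: root E♭ down a minor second → D, giving D-.
E♭sus2: root E♭ down a minor second → D, giving Dsus2.
E♭-: root E♭ down a minor second → D, giving D-.
GM: root G down a minor second → F#, giving F#M.
FΔ7: root F down a minor second → E, giving EΔ7.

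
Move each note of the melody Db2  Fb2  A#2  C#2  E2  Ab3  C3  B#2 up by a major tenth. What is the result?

F3 Ab3 C##4 E#3 G#3 C5 E4 D##4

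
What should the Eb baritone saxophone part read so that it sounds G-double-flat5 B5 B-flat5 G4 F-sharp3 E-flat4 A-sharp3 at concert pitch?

Ebb7 G#7 G7 E6 D#5 C6 F##5

Written C4 sounds as Eb2 on the Eb baritone saxophone, so concert pitches are written a major thirteenth up.
Gbb5 gives Ebb7
B5 gives G#7
Bb5 gives G7
G4 gives E6
F#3 gives D#5
Eb4 gives C6
A#3 gives F##5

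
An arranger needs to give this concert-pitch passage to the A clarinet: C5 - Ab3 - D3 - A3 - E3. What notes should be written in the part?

Eb5 Cb4 F3 C4 G3

Written C4 sounds as A3 on the A clarinet, so concert pitches are written a minor third up.
C5 → Eb5
Ab3 → Cb4
D3 → F3
A3 → C4
E3 → G3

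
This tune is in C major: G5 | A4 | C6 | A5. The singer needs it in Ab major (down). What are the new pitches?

Eb5 F4 Ab5 F5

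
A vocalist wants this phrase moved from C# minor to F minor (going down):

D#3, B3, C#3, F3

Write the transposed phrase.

G2 Eb3 F2 Bbb2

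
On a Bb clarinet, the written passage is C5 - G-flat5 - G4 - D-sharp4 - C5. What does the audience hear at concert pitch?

Bb4 Fb5 F4 C#4 Bb4

The Bb clarinet sounds a major second below written, so transpose each written note down a major second.
C5 -> Bb4
Gb5 -> Fb5
G4 -> F4
D#4 -> C#4
C5 -> Bb4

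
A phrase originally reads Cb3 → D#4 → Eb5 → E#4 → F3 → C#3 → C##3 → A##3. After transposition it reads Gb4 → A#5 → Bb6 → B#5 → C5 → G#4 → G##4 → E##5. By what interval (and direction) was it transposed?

up a perfect twelfth

From Cb3 to Gb4 is 12 letter names — a twelfth of some quality.
Cb3 to Gb4 is 19 semitones, which makes it a perfect twelfth; the second version is higher, so the direction is up.
Checking another pair — A##3 → E##5 — gives the same interval.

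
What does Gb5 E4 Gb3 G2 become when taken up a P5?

Db6 B4 Db4 D3

Gb5: a fifth up reaches D, and 7 semitones makes it Db6.
A perfect fifth up from E4 gives B4.
A perfect fifth up from Gb3 gives Db4.
A perfect fifth up from G2 gives D3.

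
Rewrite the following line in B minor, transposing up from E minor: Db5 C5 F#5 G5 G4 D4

E minor to B minor up is a perfect fifth, so every note moves up by that interval.
Db5 gives Ab5
C5 gives G5
F#5 gives C#6
G5 gives D6
G4 gives D5
D4 gives A4

Ab5 G5 C#6 D6 D5 A4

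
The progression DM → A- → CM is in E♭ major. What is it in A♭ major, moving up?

E♭ major up to A♭ major is a perfect fourth; each chord root moves by that interval while the quality stays the same.
DM: root D up a perfect fourth → G, giving GM.
A-: root A up a perfect fourth → D, giving D-.
CM: root C up a perfect fourth → F, giving FM.

GM D- FM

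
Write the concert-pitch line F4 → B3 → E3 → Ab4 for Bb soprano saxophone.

The Bb soprano saxophone sounds a major second below written, so the written part must be a major second above concert — transpose each note up.
F4 to G4
B3 to C#4
E3 to F#3
Ab4 to Bb4

G4 C#4 F#3 Bb4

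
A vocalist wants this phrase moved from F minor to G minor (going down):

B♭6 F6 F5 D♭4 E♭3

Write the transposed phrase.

F minor to G minor down is a minor seventh, so every note moves down by that interval.
Bb6 → C6
F6 → G5
F5 → G4
Db4 → Eb3
Eb3 → F2

C6 G5 G4 Eb3 F2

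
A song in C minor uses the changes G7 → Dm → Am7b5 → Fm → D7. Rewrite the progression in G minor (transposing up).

C minor up to G minor is a perfect fifth; each chord root moves by that interval while the quality stays the same.
G7: root G up a perfect fifth → D, giving D7.
Dm: root D up a perfect fifth → A, giving Am.
Am7b5: root A up a perfect fifth → E, giving Em7b5.
Fm: root F up a perfect fifth → C, giving Cm.
D7: root D up a perfect fifth → A, giving A7.

D7 Am Em7b5 Cm A7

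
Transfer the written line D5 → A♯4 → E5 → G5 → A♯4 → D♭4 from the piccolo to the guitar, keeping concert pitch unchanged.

D7 A#6 E7 G7 A#6 Db6

First find concert pitch: the piccolo sounds a perfect octave above written, so D5 A♯4 E5 G5 A♯4 D♭4 sounds D6 A#5 E6 G6 A#5 Db5.
Then write for guitar: it sounds a perfect octave below written, so the part must be a perfect octave above concert.
D6 → D7
A#5 → A#6
E6 → E7
G6 → G7
A#5 → A#6
Db5 → Db6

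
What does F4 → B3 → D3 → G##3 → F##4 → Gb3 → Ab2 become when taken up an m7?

Eb5 A4 C4 F##4 E#5 Fb4 Gb3

F4 -> Eb5
B3 -> A4
D3 -> C4
G##3 -> F##4
F##4 -> E#5
Gb3 -> Fb4
Ab2 -> Gb3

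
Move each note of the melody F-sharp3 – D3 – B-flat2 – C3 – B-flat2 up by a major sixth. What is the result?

F#3 -> D#4
D3 -> B3
Bb2 -> G3
C3 -> A3
Bb2 -> G3

D#4 B3 G3 A3 G3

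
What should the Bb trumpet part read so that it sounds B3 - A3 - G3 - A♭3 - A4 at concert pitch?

C#4 B3 A3 Bb3 B4

Written C4 sounds as Bb3 on the Bb trumpet, so concert pitches are written a major second up.
B3 becomes C#4
A3 becomes B3
G3 becomes A3
Ab3 becomes Bb3
A4 becomes B4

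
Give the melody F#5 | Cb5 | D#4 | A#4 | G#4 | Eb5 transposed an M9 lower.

E4 Bbb3 C#3 G#3 F#3 Db4

F#5 to E4
Cb5 to Bbb3
D#4 to C#3
A#4 to G#3
G#4 to F#3
Eb5 to Db4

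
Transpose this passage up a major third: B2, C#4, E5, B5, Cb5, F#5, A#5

D#3 E#4 G#5 D#6 Eb5 A#5 C##6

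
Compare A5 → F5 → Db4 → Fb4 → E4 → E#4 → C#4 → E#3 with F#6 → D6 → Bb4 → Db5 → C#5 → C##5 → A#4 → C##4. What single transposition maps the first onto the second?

Take the first pair: A5 → F#6. A to F spans 6 letter names, so the interval is some kind of sixth.
A5 to F#6 is 9 semitones, which makes it a major sixth; the second version is higher, so the direction is up.
Checking another pair — E#3 → C##4 — gives the same interval.

up a major sixth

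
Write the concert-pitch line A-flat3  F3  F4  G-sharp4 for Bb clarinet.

Bb3 G3 G4 A#4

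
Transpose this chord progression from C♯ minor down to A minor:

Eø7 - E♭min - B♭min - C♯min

Cø7 Cbmin Gbmin Amin

C♯ minor down to A minor is a major third; each chord root moves by that interval while the quality stays the same.
Eø7: root E down a major third → C, giving Cø7.
E♭min: root E♭ down a major third → Cb, giving Cbmin.
B♭min: root B♭ down a major third → Gb, giving Gbmin.
C♯min: root C♯ down a major third → A, giving Amin.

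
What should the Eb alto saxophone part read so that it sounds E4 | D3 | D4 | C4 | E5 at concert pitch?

The Eb alto saxophone sounds a major sixth below written, so the written part must be a major sixth above concert — transpose each note up.
E4 gives C#5
D3 gives B3
D4 gives B4
C4 gives A4
E5 gives C#6

C#5 B3 B4 A4 C#6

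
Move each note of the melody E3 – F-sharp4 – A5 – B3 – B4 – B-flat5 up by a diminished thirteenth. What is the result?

A diminished thirteenth up from E3 gives Cb5.
F#4: a thirteenth up reaches D, and 19 semitones makes it Db6.
A5: a thirteenth up reaches F, and 19 semitones makes it Fb7.
B3: a thirteenth up reaches G, and 19 semitones makes it Gb5.
B4 up a diminished thirteenth is Gb6.
A diminished thirteenth up from Bb5 gives Gbb7.

Cb5 Db6 Fb7 Gb5 Gb6 Gbb7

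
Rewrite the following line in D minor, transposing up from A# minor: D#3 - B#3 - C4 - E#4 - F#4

From A# up to D is a diminished fourth; apply that to each pitch.
D#3 to G3
B#3 to E4
C4 to Fb4
E#4 to A4
F#4 to Bb4

G3 E4 Fb4 A4 Bb4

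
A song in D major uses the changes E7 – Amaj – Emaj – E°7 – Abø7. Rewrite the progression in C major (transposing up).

D7 Gmaj Dmaj D°7 Gbø7

D major up to C major is a minor seventh; each chord root moves by that interval while the quality stays the same.
E7: root E up a minor seventh → D, giving D7.
Amaj: root A up a minor seventh → G, giving Gmaj.
Emaj: root E up a minor seventh → D, giving Dmaj.
E°7: root E up a minor seventh → D, giving D°7.
Abø7: root Ab up a minor seventh → Gb, giving Gbø7.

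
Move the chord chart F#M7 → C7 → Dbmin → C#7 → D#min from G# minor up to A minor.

GM7 Db7 Ebbmin D7 Emin

G# minor up to A minor is a minor second; each chord root moves by that interval while the quality stays the same.
F#M7: root F# up a minor second → G, giving GM7.
C7: root C up a minor second → Db, giving Db7.
Dbmin: root Db up a minor second → Ebb, giving Ebbmin.
C#7: root C# up a minor second → D, giving D7.
D#min: root D# up a minor second → E, giving Emin.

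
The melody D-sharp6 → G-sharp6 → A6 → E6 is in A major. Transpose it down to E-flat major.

A5 D6 Eb6 Bb5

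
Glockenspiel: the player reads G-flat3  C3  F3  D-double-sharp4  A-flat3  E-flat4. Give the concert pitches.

Gb5 C5 F5 D##6 Ab5 Eb6

The glockenspiel sounds a perfect fifteenth above written, so transpose each written note up a perfect fifteenth.
Gb3 to Gb5
C3 to C5
F3 to F5
D##4 to D##6
Ab3 to Ab5
Eb4 to Eb6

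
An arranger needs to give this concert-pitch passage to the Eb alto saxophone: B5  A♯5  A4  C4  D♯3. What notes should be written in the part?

G#6 F##6 F#5 A4 B#3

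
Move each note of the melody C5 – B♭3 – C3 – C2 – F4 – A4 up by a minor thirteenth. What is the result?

Ab6 Gb5 Ab4 Ab3 Db6 F6

C5: a thirteenth up reaches A, and 20 semitones makes it Ab6.
Bb3 up a minor thirteenth is Gb5.
C3 up a minor thirteenth is Ab4.
A minor thirteenth up from C2 gives Ab3.
F4 up a minor thirteenth is Db6.
A4 up a minor thirteenth is F6.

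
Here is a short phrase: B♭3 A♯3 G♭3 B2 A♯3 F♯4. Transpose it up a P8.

Bb4 A#4 Gb4 B3 A#4 F#5

Bb3 → Bb4
A#3 → A#4
Gb3 → Gb4
B2 → B3
A#3 → A#4
F#4 → F#5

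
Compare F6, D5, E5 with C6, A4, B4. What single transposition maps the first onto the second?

down a perfect fourth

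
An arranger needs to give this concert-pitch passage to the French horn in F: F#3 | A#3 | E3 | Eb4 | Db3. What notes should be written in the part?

C#4 E#4 B3 Bb4 Ab3

Written C4 sounds as F3 on the French horn in F, so concert pitches are written a perfect fifth up.
F#3 gives C#4
A#3 gives E#4
E3 gives B3
Eb4 gives Bb4
Db3 gives Ab3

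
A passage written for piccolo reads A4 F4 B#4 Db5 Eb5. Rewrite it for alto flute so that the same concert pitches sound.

First find concert pitch: the piccolo sounds a perfect octave above written, so A4 F4 B#4 Db5 Eb5 sounds A5 F5 B#5 Db6 Eb6.
Then write for alto flute: it sounds a perfect fourth below written, so the part must be a perfect fourth above concert.
A5 → D6
F5 → Bb5
B#5 → E#6
Db6 → Gb6
Eb6 → Ab6

D6 Bb5 E#6 Gb6 Ab6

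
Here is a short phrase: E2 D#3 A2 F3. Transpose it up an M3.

E2 -> G#2
D#3 -> F##3
A2 -> C#3
F3 -> A3

G#2 F##3 C#3 A3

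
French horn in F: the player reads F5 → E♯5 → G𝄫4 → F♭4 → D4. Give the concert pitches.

Bb4 A#4 Cbb4 Bbb3 G3

Written C4 on the French horn in F sounds as F3, a perfect fifth lower; apply that shift to every note.
F5 to Bb4
E#5 to A#4
Gbb4 to Cbb4
Fb4 to Bbb3
D4 to G3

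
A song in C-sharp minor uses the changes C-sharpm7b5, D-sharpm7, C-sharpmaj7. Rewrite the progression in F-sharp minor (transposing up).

F#m7b5 G#m7 F#maj7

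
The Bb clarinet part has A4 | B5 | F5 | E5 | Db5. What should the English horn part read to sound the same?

D5 E6 Bb5 A5 Gb5

First find concert pitch: the Bb clarinet sounds a major second below written, so A4 B5 F5 E5 Db5 sounds G4 A5 Eb5 D5 Cb5.
Then write for English horn: it sounds a perfect fifth below written, so the part must be a perfect fifth above concert.
G4 → D5
A5 → E6
Eb5 → Bb5
D5 → A5
Cb5 → Gb5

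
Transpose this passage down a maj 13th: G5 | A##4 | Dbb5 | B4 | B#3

Bb3 C##3 Fbb3 D3 D#2

G5 down a major thirteenth is Bb3.
A major thirteenth down from A##4 gives C##3.
Dbb5 down a major thirteenth is Fbb3.
B4: a thirteenth down reaches D, and 21 semitones makes it D3.
B#3: a thirteenth down reaches D, and 21 semitones makes it D#2.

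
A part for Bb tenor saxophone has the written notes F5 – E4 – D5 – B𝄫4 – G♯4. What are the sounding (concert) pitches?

The Bb tenor saxophone sounds a major ninth below written, so transpose each written note down a major ninth.
F5 gives Eb4
E4 gives D3
D5 gives C4
Bbb4 gives Abb3
G#4 gives F#3

Eb4 D3 C4 Abb3 F#3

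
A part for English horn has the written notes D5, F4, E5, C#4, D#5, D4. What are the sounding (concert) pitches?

Written C4 on the English horn sounds as F3, a perfect fifth lower; apply that shift to every note.
D5 → G4
F4 → Bb3
E5 → A4
C#4 → F#3
D#5 → G#4
D4 → G3

G4 Bb3 A4 F#3 G#4 G3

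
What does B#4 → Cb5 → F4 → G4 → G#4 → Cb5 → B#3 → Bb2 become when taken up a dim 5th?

B#4 -> F#5
Cb5 -> Gbb5
F4 -> Cb5
G4 -> Db5
G#4 -> D5
Cb5 -> Gbb5
B#3 -> F#4
Bb2 -> Fb3

F#5 Gbb5 Cb5 Db5 D5 Gbb5 F#4 Fb3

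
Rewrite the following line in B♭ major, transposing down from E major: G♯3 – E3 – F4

D3 Bb2 Cb4

From E down to B♭ is an augmented fourth; apply that to each pitch.
G#3 -> D3
E3 -> Bb2
F4 -> Cb4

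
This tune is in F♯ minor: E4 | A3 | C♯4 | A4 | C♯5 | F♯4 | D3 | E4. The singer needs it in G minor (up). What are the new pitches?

From F♯ up to G is a minor second; apply that to each pitch.
E4 becomes F4
A3 becomes Bb3
C#4 becomes D4
A4 becomes Bb4
C#5 becomes D5
F#4 becomes G4
D3 becomes Eb3
E4 becomes F4

F4 Bb3 D4 Bb4 D5 G4 Eb3 F4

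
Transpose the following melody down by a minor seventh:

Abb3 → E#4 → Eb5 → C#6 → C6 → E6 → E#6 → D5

Bbb2 F##3 F4 D#5 D5 F#5 F##5 E4

A minor seventh down from Abb3 gives Bbb2.
E#4 down a minor seventh is F##3.
Eb5: a seventh down reaches F, and 10 semitones makes it F4.
A minor seventh down from C#6 gives D#5.
A minor seventh down from C6 gives D5.
A minor seventh down from E6 gives F#5.
E#6 down a minor seventh is F##5.
D5 down a minor seventh is E4.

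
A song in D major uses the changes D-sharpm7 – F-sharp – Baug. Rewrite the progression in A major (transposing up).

D major up to A major is a perfect fifth; each chord root moves by that interval while the quality stays the same.
D-sharpm7: root D-sharp up a perfect fifth → A#, giving A#m7.
F-sharp: root F-sharp up a perfect fifth → C#, giving C#.
Baug: root B up a perfect fifth → F#, giving F#aug.

A#m7 C# F#aug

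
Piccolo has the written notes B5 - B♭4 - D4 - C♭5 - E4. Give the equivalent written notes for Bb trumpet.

C#7 C6 E5 Db6 F#5

First find concert pitch: the piccolo sounds a perfect octave above written, so B5 B♭4 D4 C♭5 E4 sounds B6 Bb5 D5 Cb6 E5.
Then write for Bb trumpet: it sounds a major second below written, so the part must be a major second above concert.
B6 → C#7
Bb5 → C6
D5 → E5
Cb6 → Db6
E5 → F#5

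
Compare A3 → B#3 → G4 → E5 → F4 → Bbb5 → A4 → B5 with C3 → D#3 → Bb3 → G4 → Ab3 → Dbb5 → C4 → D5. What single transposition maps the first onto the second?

down a major sixth

From A3 to C3 is 6 letter names — a sixth of some quality.
C3 to A3 is 9 semitones, which makes it a major sixth; the second version is lower, so the direction is down.
Checking another pair — B5 → D5 — gives the same interval.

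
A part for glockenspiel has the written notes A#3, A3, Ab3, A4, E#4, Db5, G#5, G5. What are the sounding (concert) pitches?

A#5 A5 Ab5 A6 E#6 Db7 G#7 G7

The glockenspiel sounds a perfect fifteenth above written, so transpose each written note up a perfect fifteenth.
A#3 to A#5
A3 to A5
Ab3 to Ab5
A4 to A6
E#4 to E#6
Db5 to Db7
G#5 to G#7
G5 to G7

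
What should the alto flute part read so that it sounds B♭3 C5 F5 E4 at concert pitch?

The alto flute sounds a perfect fourth below written, so the written part must be a perfect fourth above concert — transpose each note up.
Bb3 → Eb4
C5 → F5
F5 → Bb5
E4 → A4

Eb4 F5 Bb5 A4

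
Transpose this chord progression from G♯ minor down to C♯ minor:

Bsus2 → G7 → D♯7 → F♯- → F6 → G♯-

Esus2 C7 G#7 B- Bb6 C#-

G♯ minor down to C♯ minor is a perfect fifth; each chord root moves by that interval while the quality stays the same.
Bsus2: root B down a perfect fifth → E, giving Esus2.
G7: root G down a perfect fifth → C, giving C7.
D♯7: root D♯ down a perfect fifth → G#, giving G#7.
F♯-: root F♯ down a perfect fifth → B, giving B-.
F6: root F down a perfect fifth → Bb, giving Bb6.
G♯-: root G♯ down a perfect fifth → C#, giving C#-.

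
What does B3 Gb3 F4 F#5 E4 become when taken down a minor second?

A#3 F3 E4 E#5 D#4

B3 down a minor second is A#3.
Gb3: a second down reaches F, and 1 semitone makes it F3.
F4: a second down reaches E, and 1 semitone makes it E4.
F#5 down a minor second is E#5.
E4 down a minor second is D#4.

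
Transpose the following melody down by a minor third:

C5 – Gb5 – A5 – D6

C5 -> A4
Gb5 -> Eb5
A5 -> F#5
D6 -> B5

A4 Eb5 F#5 B5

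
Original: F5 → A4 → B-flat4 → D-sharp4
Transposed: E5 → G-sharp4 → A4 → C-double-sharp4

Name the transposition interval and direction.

Take the first pair: F5 → E5. F to E spans 2 letter names, so the interval is some kind of second.
E5 to F5 is 1 semitone, which makes it a minor second; the second version is lower, so the direction is down.
Checking another pair — D#4 → C##4 — gives the same interval.

down a minor second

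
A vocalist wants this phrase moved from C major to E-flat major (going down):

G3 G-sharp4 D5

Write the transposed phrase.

Bb2 B3 F4

C major to E-flat major down is a major sixth, so every note moves down by that interval.
G3 -> Bb2
G#4 -> B3
D5 -> F4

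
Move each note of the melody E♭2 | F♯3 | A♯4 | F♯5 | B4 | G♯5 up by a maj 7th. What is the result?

D3 E#4 G##5 E#6 A#5 F##6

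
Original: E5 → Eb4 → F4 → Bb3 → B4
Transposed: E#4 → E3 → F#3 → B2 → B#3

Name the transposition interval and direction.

Take the first pair: E5 → E#4. E to E spans 8 letter names, so the interval is some kind of octave.
E#4 to E5 is 11 semitones, which makes it a diminished octave; the second version is lower, so the direction is down.
Checking another pair — B4 → B#3 — gives the same interval.

down a diminished octave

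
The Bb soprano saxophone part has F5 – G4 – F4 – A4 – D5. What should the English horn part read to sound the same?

Bb5 C5 Bb4 D5 G5

First find concert pitch: the Bb soprano saxophone sounds a major second below written, so F5 G4 F4 A4 D5 sounds Eb5 F4 Eb4 G4 C5.
Then write for English horn: it sounds a perfect fifth below written, so the part must be a perfect fifth above concert.
Eb5 → Bb5
F4 → C5
Eb4 → Bb4
G4 → D5
C5 → G5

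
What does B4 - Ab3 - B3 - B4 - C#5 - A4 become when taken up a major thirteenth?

B4: a thirteenth up reaches G, and 21 semitones makes it G#6.
A major thirteenth up from Ab3 gives F5.
B3: a thirteenth up reaches G, and 21 semitones makes it G#5.
B4 up a major thirteenth is G#6.
C#5: a thirteenth up reaches A, and 21 semitones makes it A#6.
A4: a thirteenth up reaches F, and 21 semitones makes it F#6.

G#6 F5 G#5 G#6 A#6 F#6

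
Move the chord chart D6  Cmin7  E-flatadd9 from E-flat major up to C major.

B6 Amin7 Cadd9

E-flat major up to C major is a major sixth; each chord root moves by that interval while the quality stays the same.
D6: root D up a major sixth → B, giving B6.
Cmin7: root C up a major sixth → A, giving Amin7.
E-flatadd9: root E-flat up a major sixth → C, giving Cadd9.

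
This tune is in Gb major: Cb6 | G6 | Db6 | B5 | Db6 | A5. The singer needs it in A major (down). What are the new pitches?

From Gb down to A is a diminished seventh; apply that to each pitch.
Cb6 → D5
G6 → A#5
Db6 → E5
B5 → C##5
Db6 → E5
A5 → B#4

D5 A#5 E5 C##5 E5 B#4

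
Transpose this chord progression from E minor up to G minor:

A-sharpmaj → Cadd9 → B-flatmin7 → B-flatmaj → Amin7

C#maj Ebadd9 Dbmin7 Dbmaj Cmin7

E minor up to G minor is a minor third; each chord root moves by that interval while the quality stays the same.
A-sharpmaj: root A-sharp up a minor third → C#, giving C#maj.
Cadd9: root C up a minor third → Eb, giving Ebadd9.
B-flatmin7: root B-flat up a minor third → Db, giving Dbmin7.
B-flatmaj: root B-flat up a minor third → Db, giving Dbmaj.
Amin7: root A up a minor third → C, giving Cmin7.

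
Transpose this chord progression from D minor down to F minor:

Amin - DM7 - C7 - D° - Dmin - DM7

D minor down to F minor is a major sixth; each chord root moves by that interval while the quality stays the same.
Amin: root A down a major sixth → C, giving Cmin.
DM7: root D down a major sixth → F, giving FM7.
C7: root C down a major sixth → Eb, giving Eb7.
D°: root D down a major sixth → F, giving F°.
Dmin: root D down a major sixth → F, giving Fmin.
DM7: root D down a major sixth → F, giving FM7.

Cmin FM7 Eb7 F° Fmin FM7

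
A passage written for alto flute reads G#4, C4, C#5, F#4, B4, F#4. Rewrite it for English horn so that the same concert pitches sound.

First find concert pitch: the alto flute sounds a perfect fourth below written, so G#4 C4 C#5 F#4 B4 F#4 sounds D#4 G3 G#4 C#4 F#4 C#4.
Then write for English horn: it sounds a perfect fifth below written, so the part must be a perfect fifth above concert.
D#4 → A#4
G3 → D4
G#4 → D#5
C#4 → G#4
F#4 → C#5
C#4 → G#4

A#4 D4 D#5 G#4 C#5 G#4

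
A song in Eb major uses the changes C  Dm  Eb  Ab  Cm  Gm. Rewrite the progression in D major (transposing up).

Eb major up to D major is a major seventh; each chord root moves by that interval while the quality stays the same.
C: root C up a major seventh → B, giving B.
Dm: root D up a major seventh → C#, giving C#m.
Eb: root Eb up a major seventh → D, giving D.
Ab: root Ab up a major seventh → G, giving G.
Cm: root C up a major seventh → B, giving Bm.
Gm: root G up a major seventh → F#, giving F#m.

B C#m D G Bm F#m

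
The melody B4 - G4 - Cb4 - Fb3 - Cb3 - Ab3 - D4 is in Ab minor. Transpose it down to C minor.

D#4 B3 Eb3 Ab2 Eb2 C3 F#3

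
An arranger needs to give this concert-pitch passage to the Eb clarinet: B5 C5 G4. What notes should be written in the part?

G#5 A4 E4

The Eb clarinet sounds a minor third above written, so the written part must be a minor third below concert — transpose each note down.
B5 to G#5
C5 to A4
G4 to E4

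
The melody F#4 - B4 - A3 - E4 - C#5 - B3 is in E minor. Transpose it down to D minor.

E4 A4 G3 D4 B4 A3

E minor to D minor down is a major second, so every note moves down by that interval.
F#4 → E4
B4 → A4
A3 → G3
E4 → D4
C#5 → B4
B3 → A3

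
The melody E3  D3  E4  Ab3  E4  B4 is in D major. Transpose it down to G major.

From D down to G is a perfect fifth; apply that to each pitch.
E3 gives A2
D3 gives G2
E4 gives A3
Ab3 gives Db3
E4 gives A3
B4 gives E4

A2 G2 A3 Db3 A3 E4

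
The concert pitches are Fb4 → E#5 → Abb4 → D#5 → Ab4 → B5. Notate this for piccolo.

Fb3 E#4 Abb3 D#4 Ab3 B4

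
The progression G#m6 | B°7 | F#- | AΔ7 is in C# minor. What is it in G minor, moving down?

C# minor down to G minor is an augmented fourth; each chord root moves by that interval while the quality stays the same.
G#m6: root G# down an augmented fourth → D, giving Dm6.
B°7: root B down an augmented fourth → F, giving F°7.
F#-: root F# down an augmented fourth → C, giving C-.
AΔ7: root A down an augmented fourth → Eb, giving EbΔ7.

Dm6 F°7 C- EbΔ7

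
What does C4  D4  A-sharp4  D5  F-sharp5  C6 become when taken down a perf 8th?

C3 D3 A#3 D4 F#4 C5

A perfect octave down from C4 gives C3.
A perfect octave down from D4 gives D3.
A#4: an octave down reaches A, and 12 semitones makes it A#3.
D5: an octave down reaches D, and 12 semitones makes it D4.
F#5 down a perfect octave is F#4.
C6: an octave down reaches C, and 12 semitones makes it C5.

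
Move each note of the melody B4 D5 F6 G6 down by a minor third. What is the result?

A minor third down from B4 gives G#4.
D5 down a minor third is B4.
A minor third down from F6 gives D6.
G6: a third down reaches E, and 3 semitones makes it E6.

G#4 B4 D6 E6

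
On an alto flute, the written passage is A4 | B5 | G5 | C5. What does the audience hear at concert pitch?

E4 F#5 D5 G4

Written C4 on the alto flute sounds as G3, a perfect fourth lower; apply that shift to every note.
A4 becomes E4
B5 becomes F#5
G5 becomes D5
C5 becomes G4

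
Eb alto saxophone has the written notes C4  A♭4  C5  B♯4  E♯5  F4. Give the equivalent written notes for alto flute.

First find concert pitch: the Eb alto saxophone sounds a major sixth below written, so C4 A♭4 C5 B♯4 E♯5 F4 sounds Eb3 Cb4 Eb4 D#4 G#4 Ab3.
Then write for alto flute: it sounds a perfect fourth below written, so the part must be a perfect fourth above concert.
Eb3 → Ab3
Cb4 → Fb4
Eb4 → Ab4
D#4 → G#4
G#4 → C#5
Ab3 → Db4

Ab3 Fb4 Ab4 G#4 C#5 Db4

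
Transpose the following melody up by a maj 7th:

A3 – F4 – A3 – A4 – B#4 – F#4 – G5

G#4 E5 G#4 G#5 A##5 E#5 F#6

A3 up a major seventh is G#4.
F4 up a major seventh is E5.
A3: a seventh up reaches G, and 11 semitones makes it G#4.
A4 up a major seventh is G#5.
B#4 up a major seventh is A##5.
F#4 up a major seventh is E#5.
G5 up a major seventh is F#6.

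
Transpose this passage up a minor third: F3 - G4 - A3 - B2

F3: a third up reaches A, and 3 semitones makes it Ab3.
G4: a third up reaches B, and 3 semitones makes it Bb4.
A minor third up from A3 gives C4.
B2: a third up reaches D, and 3 semitones makes it D3.

Ab3 Bb4 C4 D3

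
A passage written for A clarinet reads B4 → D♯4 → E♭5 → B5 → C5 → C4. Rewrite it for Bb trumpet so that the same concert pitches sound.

First find concert pitch: the A clarinet sounds a minor third below written, so B4 D♯4 E♭5 B5 C5 C4 sounds G#4 B#3 C5 G#5 A4 A3.
Then write for Bb trumpet: it sounds a major second below written, so the part must be a major second above concert.
G#4 → A#4
B#3 → C##4
C5 → D5
G#5 → A#5
A4 → B4
A3 → B3

A#4 C##4 D5 A#5 B4 B3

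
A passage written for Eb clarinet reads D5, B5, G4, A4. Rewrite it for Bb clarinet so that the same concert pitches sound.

First find concert pitch: the Eb clarinet sounds a minor third above written, so D5 B5 G4 A4 sounds F5 D6 Bb4 C5.
Then write for Bb clarinet: it sounds a major second below written, so the part must be a major second above concert.
F5 → G5
D6 → E6
Bb4 → C5
C5 → D5

G5 E6 C5 D5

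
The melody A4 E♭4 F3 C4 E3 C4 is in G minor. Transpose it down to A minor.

B3 F3 G2 D3 F#2 D3

G minor to A minor down is a minor seventh, so every note moves down by that interval.
A4 → B3
Eb4 → F3
F3 → G2
C4 → D3
E3 → F#2
C4 → D3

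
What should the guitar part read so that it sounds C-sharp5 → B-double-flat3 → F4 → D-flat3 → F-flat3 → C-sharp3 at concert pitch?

C#6 Bbb4 F5 Db4 Fb4 C#4

The guitar sounds a perfect octave below written, so the written part must be a perfect octave above concert — transpose each note up.
C#5 gives C#6
Bbb3 gives Bbb4
F4 gives F5
Db3 gives Db4
Fb3 gives Fb4
C#3 gives C#4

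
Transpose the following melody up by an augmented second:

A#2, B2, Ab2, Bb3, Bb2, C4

A#2 → B##2
B2 → C##3
Ab2 → B2
Bb3 → C#4
Bb2 → C#3
C4 → D#4

B##2 C##3 B2 C#4 C#3 D#4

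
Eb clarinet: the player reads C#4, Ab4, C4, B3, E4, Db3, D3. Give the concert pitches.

E4 Cb5 Eb4 D4 G4 Fb3 F3

Written C4 on the Eb clarinet sounds as Eb4, a minor third higher; apply that shift to every note.
C#4 → E4
Ab4 → Cb5
C4 → Eb4
B3 → D4
E4 → G4
Db3 → Fb3
D3 → F3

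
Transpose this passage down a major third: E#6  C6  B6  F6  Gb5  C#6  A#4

E#6: a third down reaches C, and 4 semitones makes it C#6.
A major third down from C6 gives Ab5.
B6 down a major third is G6.
F6: a third down reaches D, and 4 semitones makes it Db6.
Gb5: a third down reaches E, and 4 semitones makes it Ebb5.
C#6 down a major third is A5.
A#4 down a major third is F#4.

C#6 Ab5 G6 Db6 Ebb5 A5 F#4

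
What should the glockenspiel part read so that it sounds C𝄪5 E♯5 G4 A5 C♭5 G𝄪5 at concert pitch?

C##3 E#3 G2 A3 Cb3 G##3

Written C4 sounds as C6 on the glockenspiel, so concert pitches are written a perfect fifteenth down.
C##5 → C##3
E#5 → E#3
G4 → G2
A5 → A3
Cb5 → Cb3
G##5 → G##3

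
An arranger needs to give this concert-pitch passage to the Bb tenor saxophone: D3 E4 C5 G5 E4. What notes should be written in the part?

E4 F#5 D6 A6 F#5

The Bb tenor saxophone sounds a major ninth below written, so the written part must be a major ninth above concert — transpose each note up.
D3 gives E4
E4 gives F#5
C5 gives D6
G5 gives A6
E4 gives F#5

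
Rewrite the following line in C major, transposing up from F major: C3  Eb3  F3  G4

From F up to C is a perfect fifth; apply that to each pitch.
C3 → G3
Eb3 → Bb3
F3 → C4
G4 → D5

G3 Bb3 C4 D5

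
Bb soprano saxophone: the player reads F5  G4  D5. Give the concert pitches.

Eb5 F4 C5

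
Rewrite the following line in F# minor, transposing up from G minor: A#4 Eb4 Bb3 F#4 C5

G minor to F# minor up is a major seventh, so every note moves up by that interval.
A#4 -> G##5
Eb4 -> D5
Bb3 -> A4
F#4 -> E#5
C5 -> B5

G##5 D5 A4 E#5 B5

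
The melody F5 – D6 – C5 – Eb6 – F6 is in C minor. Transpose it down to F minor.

Bb4 G5 F4 Ab5 Bb5

From C down to F is a perfect fifth; apply that to each pitch.
F5 to Bb4
D6 to G5
C5 to F4
Eb6 to Ab5
F6 to Bb5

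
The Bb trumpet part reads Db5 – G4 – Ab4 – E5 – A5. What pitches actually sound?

The Bb trumpet sounds a major second below written, so transpose each written note down a major second.
Db5 to Cb5
G4 to F4
Ab4 to Gb4
E5 to D5
A5 to G5

Cb5 F4 Gb4 D5 G5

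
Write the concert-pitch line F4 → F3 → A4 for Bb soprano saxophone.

G4 G3 B4

The Bb soprano saxophone sounds a major second below written, so the written part must be a major second above concert — transpose each note up.
F4 becomes G4
F3 becomes G3
A4 becomes B4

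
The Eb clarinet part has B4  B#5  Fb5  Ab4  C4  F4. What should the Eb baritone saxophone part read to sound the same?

B6 B#7 Fb7 Ab6 C6 F6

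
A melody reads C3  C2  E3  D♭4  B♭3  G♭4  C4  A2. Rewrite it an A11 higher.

C3 becomes F#4
C2 becomes F#3
E3 becomes A#4
Db4 becomes G5
Bb3 becomes E5
Gb4 becomes C6
C4 becomes F#5
A2 becomes D#4

F#4 F#3 A#4 G5 E5 C6 F#5 D#4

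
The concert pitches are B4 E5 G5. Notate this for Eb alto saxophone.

G#5 C#6 E6

The Eb alto saxophone sounds a major sixth below written, so the written part must be a major sixth above concert — transpose each note up.
B4 gives G#5
E5 gives C#6
G5 gives E6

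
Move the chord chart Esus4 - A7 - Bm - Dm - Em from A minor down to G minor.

A minor down to G minor is a major second; each chord root moves by that interval while the quality stays the same.
Esus4: root E down a major second → D, giving Dsus4.
A7: root A down a major second → G, giving G7.
Bm: root B down a major second → A, giving Am.
Dm: root D down a major second → C, giving Cm.
Em: root E down a major second → D, giving Dm.

Dsus4 G7 Am Cm Dm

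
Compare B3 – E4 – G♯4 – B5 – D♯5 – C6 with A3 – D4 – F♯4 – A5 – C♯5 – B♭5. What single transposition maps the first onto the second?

From B3 to A3 is 2 letter names — a second of some quality.
A3 to B3 is 2 semitones, which makes it a major second; the second version is lower, so the direction is down.
Checking another pair — C6 → Bb5 — gives the same interval.

down a major second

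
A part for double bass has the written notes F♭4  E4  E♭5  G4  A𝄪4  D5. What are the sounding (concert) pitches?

Fb3 E3 Eb4 G3 A##3 D4

Written C4 on the double bass sounds as C3, a perfect octave lower; apply that shift to every note.
Fb4 gives Fb3
E4 gives E3
Eb5 gives Eb4
G4 gives G3
A##4 gives A##3
D5 gives D4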